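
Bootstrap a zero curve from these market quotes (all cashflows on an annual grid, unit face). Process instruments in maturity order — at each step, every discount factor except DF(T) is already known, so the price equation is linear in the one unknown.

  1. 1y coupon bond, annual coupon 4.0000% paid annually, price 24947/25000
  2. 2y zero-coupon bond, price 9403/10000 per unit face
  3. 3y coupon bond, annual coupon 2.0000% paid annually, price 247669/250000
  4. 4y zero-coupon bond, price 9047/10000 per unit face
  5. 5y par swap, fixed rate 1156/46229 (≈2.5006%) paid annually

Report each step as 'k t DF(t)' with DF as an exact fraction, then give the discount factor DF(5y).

1 1 1919/2000
2 2 9403/10000
3 3 467/500
4 4 9047/10000
5 5 2211/2500
DF(5y) = 2211/2500 ≈ 0.884400

step 1 [1y] bond c/1=1/25: DF=(24947/25000 − 1/25·(0))/(1+1/25) = 1919/2000 ≈ 0.959500
step 2 [2y] zero: DF = P = 9403/10000 ≈ 0.940300
step 3 [3y] bond c/1=1/50: DF=(247669/250000 − 1/50·(0.959500+0.940300))/(1+1/50) = 467/500 ≈ 0.934000
step 4 [4y] zero: DF = P = 9047/10000 ≈ 0.904700
step 5 [5y] swap r/1=1156/46229: DF=(1 − 1156/46229·(0.959500+0.940300+0.934000+0.904700))/(1+1156/46229) = 2211/2500 ≈ 0.884400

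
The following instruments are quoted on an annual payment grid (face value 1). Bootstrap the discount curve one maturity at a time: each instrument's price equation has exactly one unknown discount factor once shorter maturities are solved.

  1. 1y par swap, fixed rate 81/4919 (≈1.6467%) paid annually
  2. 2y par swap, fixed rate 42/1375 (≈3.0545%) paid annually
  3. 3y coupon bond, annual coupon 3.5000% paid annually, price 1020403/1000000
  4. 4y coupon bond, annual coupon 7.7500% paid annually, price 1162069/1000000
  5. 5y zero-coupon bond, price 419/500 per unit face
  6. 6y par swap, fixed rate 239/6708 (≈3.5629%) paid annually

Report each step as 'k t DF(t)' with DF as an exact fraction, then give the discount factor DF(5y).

step 1 [1y] swap r/1=81/4919: DF=(1 − 81/4919·(0))/(1+81/4919) = 4919/5000 ≈ 0.983800
step 2 [2y] swap r/1=42/1375: DF=(1 − 42/1375·(0.983800))/(1+42/1375) = 2353/2500 ≈ 0.941200
step 3 [3y] bond c/1=7/200: DF=(1020403/1000000 − 7/200·(0.983800+0.941200))/(1+7/200) = 1151/1250 ≈ 0.920800
step 4 [4y] bond c/1=31/400: DF=(1162069/1000000 − 31/400·(0.983800+0.941200+0.920800))/(1+31/400) = 4369/5000 ≈ 0.873800
step 5 [5y] zero: DF = P = 419/500 ≈ 0.838000
step 6 [6y] swap r/1=239/6708: DF=(1 − 239/6708·(0.983800+0.941200+0.920800+0.873800+0.838000))/(1+239/6708) = 1011/1250 ≈ 0.808800

1 1 4919/5000
2 2 2353/2500
3 3 1151/1250
4 4 4369/5000
5 5 419/500
6 6 1011/1250
DF(5y) = 419/500 ≈ 0.838000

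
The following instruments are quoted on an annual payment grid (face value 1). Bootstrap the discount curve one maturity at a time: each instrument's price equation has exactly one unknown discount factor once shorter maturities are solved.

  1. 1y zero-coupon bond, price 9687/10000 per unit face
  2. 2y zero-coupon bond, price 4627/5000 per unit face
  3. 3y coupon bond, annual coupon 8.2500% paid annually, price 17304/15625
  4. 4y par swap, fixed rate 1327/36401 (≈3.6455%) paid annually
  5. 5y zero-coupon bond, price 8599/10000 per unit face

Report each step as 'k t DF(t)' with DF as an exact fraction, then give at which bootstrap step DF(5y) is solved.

1 1 9687/10000
2 2 4627/5000
3 3 8787/10000
4 4 8673/10000
5 5 8599/10000
DF(5y) is solved at step 5

step 1 [1y] zero: DF = P = 9687/10000 ≈ 0.968700
step 2 [2y] zero: DF = P = 4627/5000 ≈ 0.925400
step 3 [3y] bond c/1=33/400: DF=(17304/15625 − 33/400·(0.968700+0.925400))/(1+33/400) = 8787/10000 ≈ 0.878700
step 4 [4y] swap r/1=1327/36401: DF=(1 − 1327/36401·(0.968700+0.925400+0.878700))/(1+1327/36401) = 8673/10000 ≈ 0.867300
step 5 [5y] zero: DF = P = 8599/10000 ≈ 0.859900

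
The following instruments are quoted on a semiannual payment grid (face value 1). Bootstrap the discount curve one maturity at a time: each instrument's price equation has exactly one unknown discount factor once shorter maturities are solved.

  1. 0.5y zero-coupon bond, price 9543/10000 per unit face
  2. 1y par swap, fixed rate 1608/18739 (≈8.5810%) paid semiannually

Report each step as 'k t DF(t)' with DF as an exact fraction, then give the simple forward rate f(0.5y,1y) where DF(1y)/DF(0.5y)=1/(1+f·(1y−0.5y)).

1 1/2 9543/10000
2 1 2299/2500
f(0.5y,1y) = ((9543/10000)/(2299/2500) − 1)/(1/2) = 347/4598 ≈ 7.5468%

step 1 [0.5y] zero: DF = P = 9543/10000 ≈ 0.954300
step 2 [1y] swap r/2=804/18739: DF=(1 − 804/18739·(0.954300))/(1+804/18739) = 2299/2500 ≈ 0.919600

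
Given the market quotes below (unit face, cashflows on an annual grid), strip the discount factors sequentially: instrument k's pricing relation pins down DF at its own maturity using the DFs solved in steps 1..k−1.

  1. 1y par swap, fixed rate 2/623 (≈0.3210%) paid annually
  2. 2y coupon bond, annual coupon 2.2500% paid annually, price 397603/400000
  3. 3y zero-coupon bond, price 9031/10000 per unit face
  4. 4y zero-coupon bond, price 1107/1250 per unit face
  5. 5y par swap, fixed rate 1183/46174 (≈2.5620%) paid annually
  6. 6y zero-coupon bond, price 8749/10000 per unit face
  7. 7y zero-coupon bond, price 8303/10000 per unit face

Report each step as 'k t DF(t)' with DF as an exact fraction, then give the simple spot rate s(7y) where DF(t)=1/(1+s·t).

step 1 [1y] swap r/1=2/623: DF=(1 − 2/623·(0))/(1+2/623) = 623/625 ≈ 0.996800
step 2 [2y] bond c/1=9/400: DF=(397603/400000 − 9/400·(0.996800))/(1+9/400) = 4751/5000 ≈ 0.950200
step 3 [3y] zero: DF = P = 9031/10000 ≈ 0.903100
step 4 [4y] zero: DF = P = 1107/1250 ≈ 0.885600
step 5 [5y] swap r/1=1183/46174: DF=(1 − 1183/46174·(0.996800+0.950200+0.903100+0.885600))/(1+1183/46174) = 8817/10000 ≈ 0.881700
step 6 [6y] zero: DF = P = 8749/10000 ≈ 0.874900
step 7 [7y] zero: DF = P = 8303/10000 ≈ 0.830300

1 1 623/625
2 2 4751/5000
3 3 9031/10000
4 4 1107/1250
5 5 8817/10000
6 6 8749/10000
7 7 8303/10000
s(7y) = (1/(8303/10000) − 1)/(7) = 1697/58121 ≈ 2.9198%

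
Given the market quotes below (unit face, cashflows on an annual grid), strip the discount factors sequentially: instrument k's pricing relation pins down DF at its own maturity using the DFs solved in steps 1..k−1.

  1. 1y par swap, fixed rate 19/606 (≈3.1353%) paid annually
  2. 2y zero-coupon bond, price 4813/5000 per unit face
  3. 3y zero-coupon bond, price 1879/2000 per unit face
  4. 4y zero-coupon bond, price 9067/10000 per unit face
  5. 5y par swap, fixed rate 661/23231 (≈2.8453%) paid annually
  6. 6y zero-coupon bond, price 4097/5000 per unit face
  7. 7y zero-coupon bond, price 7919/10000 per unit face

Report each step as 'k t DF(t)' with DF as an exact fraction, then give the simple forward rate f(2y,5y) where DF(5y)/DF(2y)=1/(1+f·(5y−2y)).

step 1 [1y] swap r/1=19/606: DF=(1 − 19/606·(0))/(1+19/606) = 606/625 ≈ 0.969600
step 2 [2y] zero: DF = P = 4813/5000 ≈ 0.962600
step 3 [3y] zero: DF = P = 1879/2000 ≈ 0.939500
step 4 [4y] zero: DF = P = 9067/10000 ≈ 0.906700
step 5 [5y] swap r/1=661/23231: DF=(1 − 661/23231·(0.969600+0.962600+0.939500+0.906700))/(1+661/23231) = 4339/5000 ≈ 0.867800
step 6 [6y] zero: DF = P = 4097/5000 ≈ 0.819400
step 7 [7y] zero: DF = P = 7919/10000 ≈ 0.791900

1 1 606/625
2 2 4813/5000
3 3 1879/2000
4 4 9067/10000
5 5 4339/5000
6 6 4097/5000
7 7 7919/10000
f(2y,5y) = ((4813/5000)/(4339/5000) − 1)/(3) = 158/4339 ≈ 3.6414%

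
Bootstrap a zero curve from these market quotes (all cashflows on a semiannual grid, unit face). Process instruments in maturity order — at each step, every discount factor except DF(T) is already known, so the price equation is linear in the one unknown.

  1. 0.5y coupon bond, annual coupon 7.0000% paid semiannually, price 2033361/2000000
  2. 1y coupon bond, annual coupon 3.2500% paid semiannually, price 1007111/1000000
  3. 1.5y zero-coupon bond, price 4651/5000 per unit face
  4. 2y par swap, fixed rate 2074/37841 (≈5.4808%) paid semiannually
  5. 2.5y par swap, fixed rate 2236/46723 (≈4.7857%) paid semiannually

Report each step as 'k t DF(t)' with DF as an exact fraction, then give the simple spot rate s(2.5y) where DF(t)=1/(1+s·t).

1 1/2 9823/10000
2 1 9753/10000
3 3/2 4651/5000
4 2 8963/10000
5 5/2 4441/5000
s(2.5y) = (1/(4441/5000) − 1)/(5/2) = 1118/22205 ≈ 5.0349%

step 1 [0.5y] bond c/2=7/200: DF=(2033361/2000000 − 7/200·(0))/(1+7/200) = 9823/10000 ≈ 0.982300
step 2 [1y] bond c/2=13/800: DF=(1007111/1000000 − 13/800·(0.982300))/(1+13/800) = 9753/10000 ≈ 0.975300
step 3 [1.5y] zero: DF = P = 4651/5000 ≈ 0.930200
step 4 [2y] swap r/2=1037/37841: DF=(1 − 1037/37841·(0.982300+0.975300+0.930200))/(1+1037/37841) = 8963/10000 ≈ 0.896300
step 5 [2.5y] swap r/2=1118/46723: DF=(1 − 1118/46723·(0.982300+0.975300+0.930200+0.896300))/(1+1118/46723) = 4441/5000 ≈ 0.888200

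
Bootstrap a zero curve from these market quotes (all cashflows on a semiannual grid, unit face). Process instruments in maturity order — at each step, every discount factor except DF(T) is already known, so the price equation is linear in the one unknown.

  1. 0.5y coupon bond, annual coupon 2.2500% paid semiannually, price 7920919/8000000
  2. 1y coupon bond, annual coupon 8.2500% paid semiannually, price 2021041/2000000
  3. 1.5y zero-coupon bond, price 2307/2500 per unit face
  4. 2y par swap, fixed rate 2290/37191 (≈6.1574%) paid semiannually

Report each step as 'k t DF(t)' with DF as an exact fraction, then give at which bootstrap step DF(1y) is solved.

step 1 [0.5y] bond c/2=9/800: DF=(7920919/8000000 − 9/800·(0))/(1+9/800) = 9791/10000 ≈ 0.979100
step 2 [1y] bond c/2=33/800: DF=(2021041/2000000 − 33/800·(0.979100))/(1+33/800) = 9317/10000 ≈ 0.931700
step 3 [1.5y] zero: DF = P = 2307/2500 ≈ 0.922800
step 4 [2y] swap r/2=1145/37191: DF=(1 − 1145/37191·(0.979100+0.931700+0.922800))/(1+1145/37191) = 1771/2000 ≈ 0.885500

1 1/2 9791/10000
2 1 9317/10000
3 3/2 2307/2500
4 2 1771/2000
DF(1y) is solved at step 2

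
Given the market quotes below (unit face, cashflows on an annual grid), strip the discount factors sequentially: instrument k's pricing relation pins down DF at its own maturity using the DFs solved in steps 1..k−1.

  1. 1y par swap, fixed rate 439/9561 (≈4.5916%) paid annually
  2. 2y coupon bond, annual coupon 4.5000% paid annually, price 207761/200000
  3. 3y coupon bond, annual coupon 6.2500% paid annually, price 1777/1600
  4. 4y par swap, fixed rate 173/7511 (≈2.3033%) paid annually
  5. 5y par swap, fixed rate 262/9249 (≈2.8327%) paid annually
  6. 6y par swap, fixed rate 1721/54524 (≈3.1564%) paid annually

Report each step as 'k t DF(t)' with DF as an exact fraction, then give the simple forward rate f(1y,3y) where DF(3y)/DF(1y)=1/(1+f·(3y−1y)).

step 1 [1y] swap r/1=439/9561: DF=(1 − 439/9561·(0))/(1+439/9561) = 9561/10000 ≈ 0.956100
step 2 [2y] bond c/1=9/200: DF=(207761/200000 − 9/200·(0.956100))/(1+9/200) = 9529/10000 ≈ 0.952900
step 3 [3y] bond c/1=1/16: DF=(1777/1600 − 1/16·(0.956100+0.952900))/(1+1/16) = 933/1000 ≈ 0.933000
step 4 [4y] swap r/1=173/7511: DF=(1 − 173/7511·(0.956100+0.952900+0.933000))/(1+173/7511) = 1827/2000 ≈ 0.913500
step 5 [5y] swap r/1=262/9249: DF=(1 − 262/9249·(0.956100+0.952900+0.933000+0.913500))/(1+262/9249) = 869/1000 ≈ 0.869000
step 6 [6y] swap r/1=1721/54524: DF=(1 − 1721/54524·(0.956100+0.952900+0.933000+0.913500+0.869000))/(1+1721/54524) = 8279/10000 ≈ 0.827900

1 1 9561/10000
2 2 9529/10000
3 3 933/1000
4 4 1827/2000
5 5 869/1000
6 6 8279/10000
f(1y,3y) = ((9561/10000)/(933/1000) − 1)/(2) = 77/6220 ≈ 1.2379%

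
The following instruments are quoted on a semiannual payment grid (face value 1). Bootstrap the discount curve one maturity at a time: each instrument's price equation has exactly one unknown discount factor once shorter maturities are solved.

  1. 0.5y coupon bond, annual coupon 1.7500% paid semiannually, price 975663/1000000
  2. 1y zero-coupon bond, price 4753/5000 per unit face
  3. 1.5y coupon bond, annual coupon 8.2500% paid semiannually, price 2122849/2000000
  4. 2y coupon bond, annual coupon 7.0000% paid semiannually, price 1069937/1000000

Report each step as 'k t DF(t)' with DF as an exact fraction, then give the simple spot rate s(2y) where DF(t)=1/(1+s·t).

step 1 [0.5y] bond c/2=7/800: DF=(975663/1000000 − 7/800·(0))/(1+7/800) = 1209/1250 ≈ 0.967200
step 2 [1y] zero: DF = P = 4753/5000 ≈ 0.950600
step 3 [1.5y] bond c/2=33/800: DF=(2122849/2000000 − 33/800·(0.967200+0.950600))/(1+33/800) = 4717/5000 ≈ 0.943400
step 4 [2y] bond c/2=7/200: DF=(1069937/1000000 − 7/200·(0.967200+0.950600+0.943400))/(1+7/200) = 937/1000 ≈ 0.937000

1 1/2 1209/1250
2 1 4753/5000
3 3/2 4717/5000
4 2 937/1000
s(2y) = (1/(937/1000) − 1)/(2) = 63/1874 ≈ 3.3618%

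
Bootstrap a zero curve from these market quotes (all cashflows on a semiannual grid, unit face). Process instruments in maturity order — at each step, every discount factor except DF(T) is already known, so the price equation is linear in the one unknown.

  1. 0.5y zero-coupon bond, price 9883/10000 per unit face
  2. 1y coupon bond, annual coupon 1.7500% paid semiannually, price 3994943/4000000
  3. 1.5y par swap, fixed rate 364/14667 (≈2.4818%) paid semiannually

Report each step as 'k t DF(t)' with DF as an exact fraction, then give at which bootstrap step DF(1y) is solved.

step 1 [0.5y] zero: DF = P = 9883/10000 ≈ 0.988300
step 2 [1y] bond c/2=7/800: DF=(3994943/4000000 − 7/800·(0.988300))/(1+7/800) = 1963/2000 ≈ 0.981500
step 3 [1.5y] swap r/2=182/14667: DF=(1 − 182/14667·(0.988300+0.981500))/(1+182/14667) = 2409/2500 ≈ 0.963600

1 1/2 9883/10000
2 1 1963/2000
3 3/2 2409/2500
DF(1y) is solved at step 2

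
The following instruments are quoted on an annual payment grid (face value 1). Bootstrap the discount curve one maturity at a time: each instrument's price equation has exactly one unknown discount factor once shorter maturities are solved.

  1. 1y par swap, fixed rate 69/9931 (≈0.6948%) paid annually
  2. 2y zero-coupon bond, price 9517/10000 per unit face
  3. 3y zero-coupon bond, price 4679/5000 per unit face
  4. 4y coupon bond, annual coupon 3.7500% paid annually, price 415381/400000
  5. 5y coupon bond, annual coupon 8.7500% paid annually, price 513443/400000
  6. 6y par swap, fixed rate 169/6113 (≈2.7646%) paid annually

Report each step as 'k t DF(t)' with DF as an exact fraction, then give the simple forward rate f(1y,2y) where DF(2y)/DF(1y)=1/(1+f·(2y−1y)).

step 1 [1y] swap r/1=69/9931: DF=(1 − 69/9931·(0))/(1+69/9931) = 9931/10000 ≈ 0.993100
step 2 [2y] zero: DF = P = 9517/10000 ≈ 0.951700
step 3 [3y] zero: DF = P = 4679/5000 ≈ 0.935800
step 4 [4y] bond c/1=3/80: DF=(415381/400000 − 3/80·(0.993100+0.951700+0.935800))/(1+3/80) = 1121/1250 ≈ 0.896800
step 5 [5y] bond c/1=7/80: DF=(513443/400000 − 7/80·(0.993100+0.951700+0.935800+0.896800))/(1+7/80) = 2191/2500 ≈ 0.876400
step 6 [6y] swap r/1=169/6113: DF=(1 − 169/6113·(0.993100+0.951700+0.935800+0.896800+0.876400))/(1+169/6113) = 8479/10000 ≈ 0.847900

1 1 9931/10000
2 2 9517/10000
3 3 4679/5000
4 4 1121/1250
5 5 2191/2500
6 6 8479/10000
f(1y,2y) = ((9931/10000)/(9517/10000) − 1)/(1) = 414/9517 ≈ 4.3501%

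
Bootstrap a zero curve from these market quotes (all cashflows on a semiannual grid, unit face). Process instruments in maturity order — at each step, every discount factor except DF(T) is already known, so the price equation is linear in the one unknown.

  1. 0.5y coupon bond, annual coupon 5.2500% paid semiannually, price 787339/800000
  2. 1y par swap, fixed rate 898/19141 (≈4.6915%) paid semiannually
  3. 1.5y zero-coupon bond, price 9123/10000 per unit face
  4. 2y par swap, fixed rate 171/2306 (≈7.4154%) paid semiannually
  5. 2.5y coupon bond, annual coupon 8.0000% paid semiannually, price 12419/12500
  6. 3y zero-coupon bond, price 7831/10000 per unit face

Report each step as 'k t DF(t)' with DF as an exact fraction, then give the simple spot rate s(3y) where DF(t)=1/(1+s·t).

1 1/2 959/1000
2 1 9551/10000
3 3/2 9123/10000
4 2 1079/1250
5 5/2 4067/5000
6 3 7831/10000
s(3y) = (1/(7831/10000) − 1)/(3) = 723/7831 ≈ 9.2325%

step 1 [0.5y] bond c/2=21/800: DF=(787339/800000 − 21/800·(0))/(1+21/800) = 959/1000 ≈ 0.959000
step 2 [1y] swap r/2=449/19141: DF=(1 − 449/19141·(0.959000))/(1+449/19141) = 9551/10000 ≈ 0.955100
step 3 [1.5y] zero: DF = P = 9123/10000 ≈ 0.912300
step 4 [2y] swap r/2=171/4612: DF=(1 − 171/4612·(0.959000+0.955100+0.912300))/(1+171/4612) = 1079/1250 ≈ 0.863200
step 5 [2.5y] bond c/2=1/25: DF=(12419/12500 − 1/25·(0.959000+0.955100+0.912300+0.863200))/(1+1/25) = 4067/5000 ≈ 0.813400
step 6 [3y] zero: DF = P = 7831/10000 ≈ 0.783100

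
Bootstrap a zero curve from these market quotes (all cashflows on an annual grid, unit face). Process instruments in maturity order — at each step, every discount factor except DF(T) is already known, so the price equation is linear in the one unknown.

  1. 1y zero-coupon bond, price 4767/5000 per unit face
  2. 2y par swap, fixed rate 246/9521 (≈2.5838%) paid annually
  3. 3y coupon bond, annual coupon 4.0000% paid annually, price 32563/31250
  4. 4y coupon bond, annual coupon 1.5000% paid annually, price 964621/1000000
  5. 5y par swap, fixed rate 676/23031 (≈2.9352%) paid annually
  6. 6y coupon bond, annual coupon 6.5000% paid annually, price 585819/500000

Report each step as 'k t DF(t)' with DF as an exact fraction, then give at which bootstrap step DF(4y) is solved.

step 1 [1y] zero: DF = P = 4767/5000 ≈ 0.953400
step 2 [2y] swap r/1=246/9521: DF=(1 − 246/9521·(0.953400))/(1+246/9521) = 2377/2500 ≈ 0.950800
step 3 [3y] bond c/1=1/25: DF=(32563/31250 − 1/25·(0.953400+0.950800))/(1+1/25) = 9287/10000 ≈ 0.928700
step 4 [4y] bond c/1=3/200: DF=(964621/1000000 − 3/200·(0.953400+0.950800+0.928700))/(1+3/200) = 1817/2000 ≈ 0.908500
step 5 [5y] swap r/1=676/23031: DF=(1 − 676/23031·(0.953400+0.950800+0.928700+0.908500))/(1+676/23031) = 1081/1250 ≈ 0.864800
step 6 [6y] bond c/1=13/200: DF=(585819/500000 − 13/200·(0.953400+0.950800+0.928700+0.908500+0.864800))/(1+13/200) = 819/1000 ≈ 0.819000

1 1 4767/5000
2 2 2377/2500
3 3 9287/10000
4 4 1817/2000
5 5 1081/1250
6 6 819/1000
DF(4y) is solved at step 4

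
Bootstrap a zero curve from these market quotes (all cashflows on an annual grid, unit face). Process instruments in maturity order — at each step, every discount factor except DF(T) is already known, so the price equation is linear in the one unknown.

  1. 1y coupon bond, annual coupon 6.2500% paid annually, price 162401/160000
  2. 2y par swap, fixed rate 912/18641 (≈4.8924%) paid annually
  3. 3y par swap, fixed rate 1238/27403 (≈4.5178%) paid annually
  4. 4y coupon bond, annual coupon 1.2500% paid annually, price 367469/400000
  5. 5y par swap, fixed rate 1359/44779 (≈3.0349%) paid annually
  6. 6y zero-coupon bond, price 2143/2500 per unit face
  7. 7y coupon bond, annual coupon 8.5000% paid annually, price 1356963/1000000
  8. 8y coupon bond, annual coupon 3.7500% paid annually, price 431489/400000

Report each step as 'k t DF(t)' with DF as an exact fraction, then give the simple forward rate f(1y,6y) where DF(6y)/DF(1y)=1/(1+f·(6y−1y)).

step 1 [1y] bond c/1=1/16: DF=(162401/160000 − 1/16·(0))/(1+1/16) = 9553/10000 ≈ 0.955300
step 2 [2y] swap r/1=912/18641: DF=(1 − 912/18641·(0.955300))/(1+912/18641) = 568/625 ≈ 0.908800
step 3 [3y] swap r/1=1238/27403: DF=(1 − 1238/27403·(0.955300+0.908800))/(1+1238/27403) = 4381/5000 ≈ 0.876200
step 4 [4y] bond c/1=1/80: DF=(367469/400000 − 1/80·(0.955300+0.908800+0.876200))/(1+1/80) = 1747/2000 ≈ 0.873500
step 5 [5y] swap r/1=1359/44779: DF=(1 − 1359/44779·(0.955300+0.908800+0.876200+0.873500))/(1+1359/44779) = 8641/10000 ≈ 0.864100
step 6 [6y] zero: DF = P = 2143/2500 ≈ 0.857200
step 7 [7y] bond c/1=17/200: DF=(1356963/1000000 − 17/200·(0.955300+0.908800+0.876200+0.873500+0.864100+0.857200))/(1+17/200) = 8327/10000 ≈ 0.832700
step 8 [8y] bond c/1=3/80: DF=(431489/400000 − 3/80·(0.955300+0.908800+0.876200+0.873500+0.864100+0.857200+0.832700))/(1+3/80) = 1021/1250 ≈ 0.816800

1 1 9553/10000
2 2 568/625
3 3 4381/5000
4 4 1747/2000
5 5 8641/10000
6 6 2143/2500
7 7 8327/10000
8 8 1021/1250
f(1y,6y) = ((9553/10000)/(2143/2500) − 1)/(5) = 981/42860 ≈ 2.2888%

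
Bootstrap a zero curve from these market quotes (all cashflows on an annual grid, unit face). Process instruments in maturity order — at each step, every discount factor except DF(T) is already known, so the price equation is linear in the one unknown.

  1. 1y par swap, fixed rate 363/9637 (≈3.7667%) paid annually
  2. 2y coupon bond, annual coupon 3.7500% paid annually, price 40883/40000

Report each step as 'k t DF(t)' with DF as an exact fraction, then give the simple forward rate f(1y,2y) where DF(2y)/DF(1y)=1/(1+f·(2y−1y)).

step 1 [1y] swap r/1=363/9637: DF=(1 − 363/9637·(0))/(1+363/9637) = 9637/10000 ≈ 0.963700
step 2 [2y] bond c/1=3/80: DF=(40883/40000 − 3/80·(0.963700))/(1+3/80) = 9503/10000 ≈ 0.950300

1 1 9637/10000
2 2 9503/10000
f(1y,2y) = ((9637/10000)/(9503/10000) − 1)/(1) = 134/9503 ≈ 1.4101%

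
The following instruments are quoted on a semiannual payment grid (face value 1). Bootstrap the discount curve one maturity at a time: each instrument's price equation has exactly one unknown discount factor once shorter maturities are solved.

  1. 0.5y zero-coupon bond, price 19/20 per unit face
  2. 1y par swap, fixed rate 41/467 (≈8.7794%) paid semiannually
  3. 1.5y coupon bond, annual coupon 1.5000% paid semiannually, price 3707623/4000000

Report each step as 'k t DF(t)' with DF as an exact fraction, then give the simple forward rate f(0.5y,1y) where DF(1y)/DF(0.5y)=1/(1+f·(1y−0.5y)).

1 1/2 19/20
2 1 459/500
3 3/2 9061/10000
f(0.5y,1y) = ((19/20)/(459/500) − 1)/(1/2) = 32/459 ≈ 6.9717%

step 1 [0.5y] zero: DF = P = 19/20 ≈ 0.950000
step 2 [1y] swap r/2=41/934: DF=(1 − 41/934·(0.950000))/(1+41/934) = 459/500 ≈ 0.918000
step 3 [1.5y] bond c/2=3/400: DF=(3707623/4000000 − 3/400·(0.950000+0.918000))/(1+3/400) = 9061/10000 ≈ 0.906100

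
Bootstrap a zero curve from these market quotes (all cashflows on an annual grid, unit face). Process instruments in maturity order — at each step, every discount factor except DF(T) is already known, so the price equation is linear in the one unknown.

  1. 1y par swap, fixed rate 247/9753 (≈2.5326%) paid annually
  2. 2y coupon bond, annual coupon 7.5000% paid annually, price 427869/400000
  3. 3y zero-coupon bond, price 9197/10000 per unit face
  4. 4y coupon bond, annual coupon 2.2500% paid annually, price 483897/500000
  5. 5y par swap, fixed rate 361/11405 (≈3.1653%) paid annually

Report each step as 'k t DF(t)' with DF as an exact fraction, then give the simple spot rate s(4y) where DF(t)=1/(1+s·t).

1 1 9753/10000
2 2 927/1000
3 3 9197/10000
4 4 2211/2500
5 5 2139/2500
s(4y) = (1/(2211/2500) − 1)/(4) = 289/8844 ≈ 3.2678%

step 1 [1y] swap r/1=247/9753: DF=(1 − 247/9753·(0))/(1+247/9753) = 9753/10000 ≈ 0.975300
step 2 [2y] bond c/1=3/40: DF=(427869/400000 − 3/40·(0.975300))/(1+3/40) = 927/1000 ≈ 0.927000
step 3 [3y] zero: DF = P = 9197/10000 ≈ 0.919700
step 4 [4y] bond c/1=9/400: DF=(483897/500000 − 9/400·(0.975300+0.927000+0.919700))/(1+9/400) = 2211/2500 ≈ 0.884400
step 5 [5y] swap r/1=361/11405: DF=(1 − 361/11405·(0.975300+0.927000+0.919700+0.884400))/(1+361/11405) = 2139/2500 ≈ 0.855600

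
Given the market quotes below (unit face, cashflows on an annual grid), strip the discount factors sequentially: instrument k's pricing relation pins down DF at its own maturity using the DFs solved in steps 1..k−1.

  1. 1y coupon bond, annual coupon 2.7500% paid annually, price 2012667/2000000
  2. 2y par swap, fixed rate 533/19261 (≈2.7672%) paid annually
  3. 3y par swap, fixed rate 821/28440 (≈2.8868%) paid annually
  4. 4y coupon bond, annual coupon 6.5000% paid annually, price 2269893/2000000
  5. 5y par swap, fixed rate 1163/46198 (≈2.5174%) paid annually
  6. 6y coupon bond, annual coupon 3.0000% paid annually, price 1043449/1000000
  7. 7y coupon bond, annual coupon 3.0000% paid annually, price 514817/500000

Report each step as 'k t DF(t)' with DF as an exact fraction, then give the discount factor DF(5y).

1 1 4897/5000
2 2 9467/10000
3 3 9179/10000
4 4 8921/10000
5 5 8837/10000
6 6 1757/2000
7 7 1679/2000
DF(5y) = 8837/10000 ≈ 0.883700

step 1 [1y] bond c/1=11/400: DF=(2012667/2000000 − 11/400·(0))/(1+11/400) = 4897/5000 ≈ 0.979400
step 2 [2y] swap r/1=533/19261: DF=(1 − 533/19261·(0.979400))/(1+533/19261) = 9467/10000 ≈ 0.946700
step 3 [3y] swap r/1=821/28440: DF=(1 − 821/28440·(0.979400+0.946700))/(1+821/28440) = 9179/10000 ≈ 0.917900
step 4 [4y] bond c/1=13/200: DF=(2269893/2000000 − 13/200·(0.979400+0.946700+0.917900))/(1+13/200) = 8921/10000 ≈ 0.892100
step 5 [5y] swap r/1=1163/46198: DF=(1 − 1163/46198·(0.979400+0.946700+0.917900+0.892100))/(1+1163/46198) = 8837/10000 ≈ 0.883700
step 6 [6y] bond c/1=3/100: DF=(1043449/1000000 − 3/100·(0.979400+0.946700+0.917900+0.892100+0.883700))/(1+3/100) = 1757/2000 ≈ 0.878500
step 7 [7y] bond c/1=3/100: DF=(514817/500000 − 3/100·(0.979400+0.946700+0.917900+0.892100+0.883700+0.878500))/(1+3/100) = 1679/2000 ≈ 0.839500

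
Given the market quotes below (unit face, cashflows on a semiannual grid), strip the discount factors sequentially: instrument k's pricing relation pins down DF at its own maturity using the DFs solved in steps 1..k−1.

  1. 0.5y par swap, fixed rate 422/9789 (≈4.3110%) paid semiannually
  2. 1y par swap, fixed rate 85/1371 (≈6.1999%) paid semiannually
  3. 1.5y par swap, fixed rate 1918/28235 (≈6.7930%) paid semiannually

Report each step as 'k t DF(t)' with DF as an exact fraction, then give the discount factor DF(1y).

step 1 [0.5y] swap r/2=211/9789: DF=(1 − 211/9789·(0))/(1+211/9789) = 9789/10000 ≈ 0.978900
step 2 [1y] swap r/2=85/2742: DF=(1 − 85/2742·(0.978900))/(1+85/2742) = 1881/2000 ≈ 0.940500
step 3 [1.5y] swap r/2=959/28235: DF=(1 − 959/28235·(0.978900+0.940500))/(1+959/28235) = 9041/10000 ≈ 0.904100

1 1/2 9789/10000
2 1 1881/2000
3 3/2 9041/10000
DF(1y) = 1881/2000 ≈ 0.940500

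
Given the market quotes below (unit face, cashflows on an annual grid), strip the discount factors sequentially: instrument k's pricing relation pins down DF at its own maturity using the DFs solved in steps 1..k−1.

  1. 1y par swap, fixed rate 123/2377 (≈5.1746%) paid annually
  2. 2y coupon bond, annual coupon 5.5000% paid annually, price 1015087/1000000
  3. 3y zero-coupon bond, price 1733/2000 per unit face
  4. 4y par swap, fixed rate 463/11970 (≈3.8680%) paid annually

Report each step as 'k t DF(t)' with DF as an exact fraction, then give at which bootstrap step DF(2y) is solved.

step 1 [1y] swap r/1=123/2377: DF=(1 − 123/2377·(0))/(1+123/2377) = 2377/2500 ≈ 0.950800
step 2 [2y] bond c/1=11/200: DF=(1015087/1000000 − 11/200·(0.950800))/(1+11/200) = 4563/5000 ≈ 0.912600
step 3 [3y] zero: DF = P = 1733/2000 ≈ 0.866500
step 4 [4y] swap r/1=463/11970: DF=(1 − 463/11970·(0.950800+0.912600+0.866500))/(1+463/11970) = 8611/10000 ≈ 0.861100

1 1 2377/2500
2 2 4563/5000
3 3 1733/2000
4 4 8611/10000
DF(2y) is solved at step 2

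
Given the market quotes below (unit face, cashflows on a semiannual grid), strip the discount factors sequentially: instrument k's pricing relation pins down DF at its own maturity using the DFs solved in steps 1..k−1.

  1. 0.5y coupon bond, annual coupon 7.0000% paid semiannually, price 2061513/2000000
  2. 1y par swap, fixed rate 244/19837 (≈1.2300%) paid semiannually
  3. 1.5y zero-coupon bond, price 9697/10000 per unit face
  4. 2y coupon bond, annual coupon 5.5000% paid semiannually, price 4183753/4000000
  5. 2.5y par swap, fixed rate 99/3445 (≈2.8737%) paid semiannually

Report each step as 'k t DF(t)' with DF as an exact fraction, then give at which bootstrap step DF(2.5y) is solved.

step 1 [0.5y] bond c/2=7/200: DF=(2061513/2000000 − 7/200·(0))/(1+7/200) = 9959/10000 ≈ 0.995900
step 2 [1y] swap r/2=122/19837: DF=(1 − 122/19837·(0.995900))/(1+122/19837) = 4939/5000 ≈ 0.987800
step 3 [1.5y] zero: DF = P = 9697/10000 ≈ 0.969700
step 4 [2y] bond c/2=11/400: DF=(4183753/4000000 − 11/400·(0.995900+0.987800+0.969700))/(1+11/400) = 9389/10000 ≈ 0.938900
step 5 [2.5y] swap r/2=99/6890: DF=(1 − 99/6890·(0.995900+0.987800+0.969700+0.938900))/(1+99/6890) = 9307/10000 ≈ 0.930700

1 1/2 9959/10000
2 1 4939/5000
3 3/2 9697/10000
4 2 9389/10000
5 5/2 9307/10000
DF(2.5y) is solved at step 5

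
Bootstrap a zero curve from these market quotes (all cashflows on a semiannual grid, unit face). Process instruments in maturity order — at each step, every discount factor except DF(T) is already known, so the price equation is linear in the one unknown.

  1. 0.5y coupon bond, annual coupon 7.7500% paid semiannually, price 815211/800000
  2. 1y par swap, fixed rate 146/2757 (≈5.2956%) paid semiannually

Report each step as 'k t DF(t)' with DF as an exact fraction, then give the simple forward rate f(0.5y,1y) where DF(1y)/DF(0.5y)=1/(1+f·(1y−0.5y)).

1 1/2 981/1000
2 1 9489/10000
f(0.5y,1y) = ((981/1000)/(9489/10000) − 1)/(1/2) = 214/3163 ≈ 6.7657%

step 1 [0.5y] bond c/2=31/800: DF=(815211/800000 − 31/800·(0))/(1+31/800) = 981/1000 ≈ 0.981000
step 2 [1y] swap r/2=73/2757: DF=(1 − 73/2757·(0.981000))/(1+73/2757) = 9489/10000 ≈ 0.948900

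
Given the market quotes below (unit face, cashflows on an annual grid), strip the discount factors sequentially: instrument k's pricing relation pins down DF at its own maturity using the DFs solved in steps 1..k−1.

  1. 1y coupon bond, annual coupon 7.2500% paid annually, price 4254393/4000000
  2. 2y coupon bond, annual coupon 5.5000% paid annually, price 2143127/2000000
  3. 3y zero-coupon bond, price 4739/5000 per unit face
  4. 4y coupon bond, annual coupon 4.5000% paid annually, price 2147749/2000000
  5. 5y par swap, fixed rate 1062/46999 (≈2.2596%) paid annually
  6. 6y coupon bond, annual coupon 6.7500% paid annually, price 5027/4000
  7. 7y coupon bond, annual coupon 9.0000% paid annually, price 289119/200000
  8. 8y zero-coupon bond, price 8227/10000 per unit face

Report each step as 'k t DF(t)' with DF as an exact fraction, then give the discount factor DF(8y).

1 1 9917/10000
2 2 241/250
3 3 4739/5000
4 4 4513/5000
5 5 4469/5000
6 6 8801/10000
7 7 1731/2000
8 8 8227/10000
DF(8y) = 8227/10000 ≈ 0.822700

step 1 [1y] bond c/1=29/400: DF=(4254393/4000000 − 29/400·(0))/(1+29/400) = 9917/10000 ≈ 0.991700
step 2 [2y] bond c/1=11/200: DF=(2143127/2000000 − 11/200·(0.991700))/(1+11/200) = 241/250 ≈ 0.964000
step 3 [3y] zero: DF = P = 4739/5000 ≈ 0.947800
step 4 [4y] bond c/1=9/200: DF=(2147749/2000000 − 9/200·(0.991700+0.964000+0.947800))/(1+9/200) = 4513/5000 ≈ 0.902600
step 5 [5y] swap r/1=1062/46999: DF=(1 − 1062/46999·(0.991700+0.964000+0.947800+0.902600))/(1+1062/46999) = 4469/5000 ≈ 0.893800
step 6 [6y] bond c/1=27/400: DF=(5027/4000 − 27/400·(0.991700+0.964000+0.947800+0.902600+0.893800))/(1+27/400) = 8801/10000 ≈ 0.880100
step 7 [7y] bond c/1=9/100: DF=(289119/200000 − 9/100·(0.991700+0.964000+0.947800+0.902600+0.893800+0.880100))/(1+9/100) = 1731/2000 ≈ 0.865500
step 8 [8y] zero: DF = P = 8227/10000 ≈ 0.822700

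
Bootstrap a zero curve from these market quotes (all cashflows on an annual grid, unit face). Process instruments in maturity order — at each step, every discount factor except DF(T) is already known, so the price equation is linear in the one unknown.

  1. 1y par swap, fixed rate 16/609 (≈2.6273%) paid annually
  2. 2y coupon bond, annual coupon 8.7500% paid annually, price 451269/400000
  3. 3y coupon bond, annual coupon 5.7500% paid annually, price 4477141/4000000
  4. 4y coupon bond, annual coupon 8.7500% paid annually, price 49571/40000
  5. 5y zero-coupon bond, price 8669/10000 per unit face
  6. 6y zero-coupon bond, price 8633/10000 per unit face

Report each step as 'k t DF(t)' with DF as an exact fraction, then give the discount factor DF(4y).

1 1 609/625
2 2 959/1000
3 3 9533/10000
4 4 9073/10000
5 5 8669/10000
6 6 8633/10000
DF(4y) = 9073/10000 ≈ 0.907300

step 1 [1y] swap r/1=16/609: DF=(1 − 16/609·(0))/(1+16/609) = 609/625 ≈ 0.974400
step 2 [2y] bond c/1=7/80: DF=(451269/400000 − 7/80·(0.974400))/(1+7/80) = 959/1000 ≈ 0.959000
step 3 [3y] bond c/1=23/400: DF=(4477141/4000000 − 23/400·(0.974400+0.959000))/(1+23/400) = 9533/10000 ≈ 0.953300
step 4 [4y] bond c/1=7/80: DF=(49571/40000 − 7/80·(0.974400+0.959000+0.953300))/(1+7/80) = 9073/10000 ≈ 0.907300
step 5 [5y] zero: DF = P = 8669/10000 ≈ 0.866900
step 6 [6y] zero: DF = P = 8633/10000 ≈ 0.863300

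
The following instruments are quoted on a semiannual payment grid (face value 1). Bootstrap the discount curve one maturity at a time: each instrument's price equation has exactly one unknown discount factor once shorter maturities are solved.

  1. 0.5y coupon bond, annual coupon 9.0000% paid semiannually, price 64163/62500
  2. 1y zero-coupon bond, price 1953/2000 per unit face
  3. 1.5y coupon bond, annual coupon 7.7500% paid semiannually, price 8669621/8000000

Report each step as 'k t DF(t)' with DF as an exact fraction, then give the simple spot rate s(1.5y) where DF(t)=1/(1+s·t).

1 1/2 614/625
2 1 1953/2000
3 3/2 4851/5000
s(1.5y) = (1/(4851/5000) − 1)/(3/2) = 298/14553 ≈ 2.0477%

step 1 [0.5y] bond c/2=9/200: DF=(64163/62500 − 9/200·(0))/(1+9/200) = 614/625 ≈ 0.982400
step 2 [1y] zero: DF = P = 1953/2000 ≈ 0.976500
step 3 [1.5y] bond c/2=31/800: DF=(8669621/8000000 − 31/800·(0.982400+0.976500))/(1+31/800) = 4851/5000 ≈ 0.970200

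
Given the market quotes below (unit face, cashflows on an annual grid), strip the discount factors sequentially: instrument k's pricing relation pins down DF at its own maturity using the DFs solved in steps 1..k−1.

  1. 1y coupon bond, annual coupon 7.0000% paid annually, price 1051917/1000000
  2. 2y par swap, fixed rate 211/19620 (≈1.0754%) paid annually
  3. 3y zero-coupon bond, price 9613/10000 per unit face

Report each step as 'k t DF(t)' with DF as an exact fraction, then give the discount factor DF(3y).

step 1 [1y] bond c/1=7/100: DF=(1051917/1000000 − 7/100·(0))/(1+7/100) = 9831/10000 ≈ 0.983100
step 2 [2y] swap r/1=211/19620: DF=(1 − 211/19620·(0.983100))/(1+211/19620) = 9789/10000 ≈ 0.978900
step 3 [3y] zero: DF = P = 9613/10000 ≈ 0.961300

1 1 9831/10000
2 2 9789/10000
3 3 9613/10000
DF(3y) = 9613/10000 ≈ 0.961300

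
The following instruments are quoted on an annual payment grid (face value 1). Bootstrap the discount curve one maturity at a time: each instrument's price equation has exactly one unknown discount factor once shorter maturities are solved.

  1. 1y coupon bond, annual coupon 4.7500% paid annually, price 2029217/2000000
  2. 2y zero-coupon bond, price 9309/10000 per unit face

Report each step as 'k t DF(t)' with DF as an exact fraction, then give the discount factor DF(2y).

1 1 4843/5000
2 2 9309/10000
DF(2y) = 9309/10000 ≈ 0.930900

step 1 [1y] bond c/1=19/400: DF=(2029217/2000000 − 19/400·(0))/(1+19/400) = 4843/5000 ≈ 0.968600
step 2 [2y] zero: DF = P = 9309/10000 ≈ 0.930900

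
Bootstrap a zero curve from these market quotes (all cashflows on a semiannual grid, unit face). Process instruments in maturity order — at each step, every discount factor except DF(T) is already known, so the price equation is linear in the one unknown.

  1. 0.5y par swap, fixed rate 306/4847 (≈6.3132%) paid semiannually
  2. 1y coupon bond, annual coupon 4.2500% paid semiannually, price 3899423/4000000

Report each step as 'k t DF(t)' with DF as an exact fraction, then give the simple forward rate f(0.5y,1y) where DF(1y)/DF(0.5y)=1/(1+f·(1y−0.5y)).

step 1 [0.5y] swap r/2=153/4847: DF=(1 − 153/4847·(0))/(1+153/4847) = 4847/5000 ≈ 0.969400
step 2 [1y] bond c/2=17/800: DF=(3899423/4000000 − 17/800·(0.969400))/(1+17/800) = 584/625 ≈ 0.934400

1 1/2 4847/5000
2 1 584/625
f(0.5y,1y) = ((4847/5000)/(584/625) − 1)/(1/2) = 175/2336 ≈ 7.4914%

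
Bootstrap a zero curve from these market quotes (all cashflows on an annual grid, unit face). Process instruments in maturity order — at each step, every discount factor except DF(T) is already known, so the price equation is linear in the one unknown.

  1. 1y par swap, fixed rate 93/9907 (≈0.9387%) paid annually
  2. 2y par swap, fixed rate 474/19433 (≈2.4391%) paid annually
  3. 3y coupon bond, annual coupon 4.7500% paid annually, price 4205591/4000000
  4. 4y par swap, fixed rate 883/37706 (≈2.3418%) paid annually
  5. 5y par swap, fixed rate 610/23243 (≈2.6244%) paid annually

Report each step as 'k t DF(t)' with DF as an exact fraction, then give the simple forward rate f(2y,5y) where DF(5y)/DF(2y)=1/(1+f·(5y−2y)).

step 1 [1y] swap r/1=93/9907: DF=(1 − 93/9907·(0))/(1+93/9907) = 9907/10000 ≈ 0.990700
step 2 [2y] swap r/1=474/19433: DF=(1 − 474/19433·(0.990700))/(1+474/19433) = 4763/5000 ≈ 0.952600
step 3 [3y] bond c/1=19/400: DF=(4205591/4000000 − 19/400·(0.990700+0.952600))/(1+19/400) = 2289/2500 ≈ 0.915600
step 4 [4y] swap r/1=883/37706: DF=(1 − 883/37706·(0.990700+0.952600+0.915600))/(1+883/37706) = 9117/10000 ≈ 0.911700
step 5 [5y] swap r/1=610/23243: DF=(1 − 610/23243·(0.990700+0.952600+0.915600+0.911700))/(1+610/23243) = 439/500 ≈ 0.878000

1 1 9907/10000
2 2 4763/5000
3 3 2289/2500
4 4 9117/10000
5 5 439/500
f(2y,5y) = ((4763/5000)/(439/500) − 1)/(3) = 373/13170 ≈ 2.8322%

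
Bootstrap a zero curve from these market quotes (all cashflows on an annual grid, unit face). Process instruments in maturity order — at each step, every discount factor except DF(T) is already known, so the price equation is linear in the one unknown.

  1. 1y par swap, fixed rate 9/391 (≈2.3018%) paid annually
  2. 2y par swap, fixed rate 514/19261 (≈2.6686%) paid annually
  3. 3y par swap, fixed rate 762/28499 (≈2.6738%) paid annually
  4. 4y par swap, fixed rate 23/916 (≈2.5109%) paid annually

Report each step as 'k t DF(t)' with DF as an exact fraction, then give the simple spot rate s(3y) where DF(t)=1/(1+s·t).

1 1 391/400
2 2 4743/5000
3 3 4619/5000
4 4 9057/10000
s(3y) = (1/(4619/5000) − 1)/(3) = 127/4619 ≈ 2.7495%

step 1 [1y] swap r/1=9/391: DF=(1 − 9/391·(0))/(1+9/391) = 391/400 ≈ 0.977500
step 2 [2y] swap r/1=514/19261: DF=(1 − 514/19261·(0.977500))/(1+514/19261) = 4743/5000 ≈ 0.948600
step 3 [3y] swap r/1=762/28499: DF=(1 − 762/28499·(0.977500+0.948600))/(1+762/28499) = 4619/5000 ≈ 0.923800
step 4 [4y] swap r/1=23/916: DF=(1 − 23/916·(0.977500+0.948600+0.923800))/(1+23/916) = 9057/10000 ≈ 0.905700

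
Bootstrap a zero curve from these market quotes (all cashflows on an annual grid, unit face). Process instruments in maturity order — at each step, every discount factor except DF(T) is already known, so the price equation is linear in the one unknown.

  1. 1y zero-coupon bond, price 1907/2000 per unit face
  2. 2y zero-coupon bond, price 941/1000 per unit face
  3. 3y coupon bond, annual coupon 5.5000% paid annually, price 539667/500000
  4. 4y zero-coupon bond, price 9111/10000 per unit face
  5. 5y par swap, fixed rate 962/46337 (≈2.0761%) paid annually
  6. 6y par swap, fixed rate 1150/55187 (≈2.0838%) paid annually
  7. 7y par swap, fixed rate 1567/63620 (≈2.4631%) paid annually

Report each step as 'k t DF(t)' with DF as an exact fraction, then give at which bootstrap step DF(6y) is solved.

1 1 1907/2000
2 2 941/1000
3 3 9243/10000
4 4 9111/10000
5 5 4519/5000
6 6 177/200
7 7 8433/10000
DF(6y) is solved at step 6

step 1 [1y] zero: DF = P = 1907/2000 ≈ 0.953500
step 2 [2y] zero: DF = P = 941/1000 ≈ 0.941000
step 3 [3y] bond c/1=11/200: DF=(539667/500000 − 11/200·(0.953500+0.941000))/(1+11/200) = 9243/10000 ≈ 0.924300
step 4 [4y] zero: DF = P = 9111/10000 ≈ 0.911100
step 5 [5y] swap r/1=962/46337: DF=(1 − 962/46337·(0.953500+0.941000+0.924300+0.911100))/(1+962/46337) = 4519/5000 ≈ 0.903800
step 6 [6y] swap r/1=1150/55187: DF=(1 − 1150/55187·(0.953500+0.941000+0.924300+0.911100+0.903800))/(1+1150/55187) = 177/200 ≈ 0.885000
step 7 [7y] swap r/1=1567/63620: DF=(1 − 1567/63620·(0.953500+0.941000+0.924300+0.911100+0.903800+0.885000))/(1+1567/63620) = 8433/10000 ≈ 0.843300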